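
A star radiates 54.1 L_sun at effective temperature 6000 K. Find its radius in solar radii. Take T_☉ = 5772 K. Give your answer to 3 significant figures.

6.81 solar radii

R/R_☉ = √(L/L_☉) / (T/T_☉)² = √(54.1) / (1.040)²
       = 7.355 / 1.081 = 6.807.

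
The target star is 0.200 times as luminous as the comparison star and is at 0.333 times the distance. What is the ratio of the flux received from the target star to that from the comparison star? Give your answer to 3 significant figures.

1.80

F = L/(4πd²), so F_t/F_c = (L_t/L_c) / (d_t/d_c)²
= 0.200 / (0.333)² = 0.200 / 0.1109 = 1.804.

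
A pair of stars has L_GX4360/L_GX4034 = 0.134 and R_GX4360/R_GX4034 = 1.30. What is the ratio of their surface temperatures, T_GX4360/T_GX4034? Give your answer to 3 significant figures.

L ∝ R²T⁴ gives T ∝ (L/R²)^(1/4), so
T_GX4360/T_GX4034 = (0.134 / 1.30²)^(1/4) = (0.07929)^(1/4) = 0.5306.

0.531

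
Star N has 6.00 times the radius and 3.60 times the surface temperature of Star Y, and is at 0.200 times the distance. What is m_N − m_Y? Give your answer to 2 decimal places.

L_N/L_Y = (6.00)²(3.60)⁴ = 6047.
F_N/F_Y = (L_N/L_Y)/(d_N/d_Y)² = 6047/0.04000 = 1.512×10^5.
m_N − m_Y = −2.5 log₁₀(1.512×10^5) = -12.95.

-12.95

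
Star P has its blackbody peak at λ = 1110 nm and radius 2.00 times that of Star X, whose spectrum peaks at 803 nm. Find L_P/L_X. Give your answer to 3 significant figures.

Wien's law gives T ∝ 1/λ_max, so T_P/T_X = λ_X/λ_P = 803/1110 = 0.7234.
Then L ∝ R²T⁴ gives L_P/L_X = (2.00)² × (0.7234)⁴ = 4.000 × 0.2739 = 1.096.

1.10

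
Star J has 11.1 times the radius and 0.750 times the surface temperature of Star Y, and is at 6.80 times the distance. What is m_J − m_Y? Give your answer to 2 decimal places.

0.19

L_J/L_Y = (11.1)²(0.750)⁴ = 38.98.
F_J/F_Y = (L_J/L_Y)/(d_J/d_Y)² = 38.98/46.24 = 0.8431.
m_J − m_Y = −2.5 log₁₀(0.8431) = 0.19.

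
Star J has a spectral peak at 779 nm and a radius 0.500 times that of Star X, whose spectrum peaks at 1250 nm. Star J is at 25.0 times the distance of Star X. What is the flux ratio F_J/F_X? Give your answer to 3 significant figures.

Wien's law: T_J/T_X = λ_X/λ_J = 1250/779 = 1.605.
L_J/L_X = (R_J/R_X)²(T_J/T_X)⁴ = (0.500)²(1.605)⁴ = 1.657.
F_J/F_X = (L_J/L_X)/(d_J/d_X)² = 1.657/(25.0)² = 0.002652.

0.00265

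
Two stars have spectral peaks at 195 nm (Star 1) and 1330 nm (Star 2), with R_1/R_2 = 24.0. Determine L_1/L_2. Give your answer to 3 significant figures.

Wien's law gives T ∝ 1/λ_max, so T_1/T_2 = λ_2/λ_1 = 1330/195 = 6.821.
Then L ∝ R²T⁴ gives L_1/L_2 = (24.0)² × (6.821)⁴ = 576.0 × 2164 = 1.246×10^6.

1.25×10^6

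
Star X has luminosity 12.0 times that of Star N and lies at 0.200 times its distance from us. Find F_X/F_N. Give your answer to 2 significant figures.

F = L/(4πd²), so F_X/F_N = (L_X/L_N) / (d_X/d_N)²
= 12.0 / (0.200)² = 12.0 / 0.04000 = 300.0.

3.0×10^2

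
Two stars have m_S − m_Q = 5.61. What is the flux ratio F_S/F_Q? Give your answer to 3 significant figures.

F_S/F_Q = 10^(−(m_S − m_Q)/2.5) = 10^(-5.61/2.5) = 10^-2.244 = 0.005702.

0.00570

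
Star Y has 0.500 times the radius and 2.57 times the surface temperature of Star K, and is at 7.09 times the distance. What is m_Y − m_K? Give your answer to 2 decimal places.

L_Y/L_K = (0.500)²(2.57)⁴ = 10.91.
F_Y/F_K = (L_Y/L_K)/(d_Y/d_K)² = 10.91/50.27 = 0.2170.
m_Y − m_K = −2.5 log₁₀(0.2170) = 1.66.

1.66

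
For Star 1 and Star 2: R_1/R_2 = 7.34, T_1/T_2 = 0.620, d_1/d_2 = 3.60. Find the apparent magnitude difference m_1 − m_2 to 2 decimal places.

0.53

L_1/L_2 = (7.34)²(0.620)⁴ = 7.961.
F_1/F_2 = (L_1/L_2)/(d_1/d_2)² = 7.961/12.96 = 0.6143.
m_1 − m_2 = −2.5 log₁₀(0.6143) = 0.53.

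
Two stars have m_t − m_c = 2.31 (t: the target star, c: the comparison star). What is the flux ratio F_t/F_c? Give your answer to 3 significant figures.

0.119

F_t/F_c = 10^(−(m_t − m_c)/2.5) = 10^(-2.31/2.5) = 10^-0.924 = 0.1191.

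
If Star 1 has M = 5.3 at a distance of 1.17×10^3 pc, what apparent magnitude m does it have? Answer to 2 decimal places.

m = M + 5 log₁₀(d/10 pc) = 5.3 + 5 log₁₀(1.17×10^3/10)
  = 5.3 + 5 × 2.068 = 5.3 + 10.34 = 15.64.

15.64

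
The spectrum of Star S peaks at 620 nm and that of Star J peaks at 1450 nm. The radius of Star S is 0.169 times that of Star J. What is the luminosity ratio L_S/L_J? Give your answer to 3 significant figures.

0.854

Wien's law gives T ∝ 1/λ_max, so T_S/T_J = λ_J/λ_S = 1450/620 = 2.339.
Then L ∝ R²T⁴ gives L_S/L_J = (0.169)² × (2.339)⁴ = 0.02856 × 29.92 = 0.8544.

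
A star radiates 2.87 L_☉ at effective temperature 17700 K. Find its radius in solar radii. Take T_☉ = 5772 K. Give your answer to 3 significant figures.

R/R_☉ = √(L/L_☉) / (T/T_☉)² = √(2.87) / (3.067)²
       = 1.694 / 9.404 = 0.1802.

0.180 solar radii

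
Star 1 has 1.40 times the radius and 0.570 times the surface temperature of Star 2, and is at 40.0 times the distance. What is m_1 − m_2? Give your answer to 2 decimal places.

9.72

L_1/L_2 = (1.40)²(0.570)⁴ = 0.2069.
F_1/F_2 = (L_1/L_2)/(d_1/d_2)² = 0.2069/1600 = 1.293×10^-4.
m_1 − m_2 = −2.5 log₁₀(1.293×10^-4) = 9.72.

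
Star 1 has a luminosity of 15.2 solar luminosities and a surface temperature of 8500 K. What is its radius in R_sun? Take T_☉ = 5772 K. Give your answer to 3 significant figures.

1.80 R_sun

R/R_☉ = √(L/L_☉) / (T/T_☉)² = √(15.2) / (1.473)²
       = 3.899 / 2.169 = 1.798.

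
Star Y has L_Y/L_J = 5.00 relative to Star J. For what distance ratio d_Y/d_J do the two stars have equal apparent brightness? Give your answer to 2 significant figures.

2.2

Equal flux requires L_Y/d_Y² = L_J/d_J², so d_Y/d_J = √(L_Y/L_J)
= √(5.00) = 2.236.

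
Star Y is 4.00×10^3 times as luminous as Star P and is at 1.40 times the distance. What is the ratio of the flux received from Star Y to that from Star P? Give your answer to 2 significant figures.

F = L/(4πd²), so F_Y/F_P = (L_Y/L_P) / (d_Y/d_P)²
= 4.00×10^3 / (1.40)² = 4.00×10^3 / 1.960 = 2041.

2.0×10^3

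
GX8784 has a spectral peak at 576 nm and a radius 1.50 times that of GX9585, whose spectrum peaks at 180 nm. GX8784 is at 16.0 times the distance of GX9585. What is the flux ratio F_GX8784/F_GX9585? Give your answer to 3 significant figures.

8.38×10^-5

Wien's law: T_GX8784/T_GX9585 = λ_GX9585/λ_GX8784 = 180/576 = 0.3125.
L_GX8784/L_GX9585 = (R_GX8784/R_GX9585)²(T_GX8784/T_GX9585)⁴ = (1.50)²(0.3125)⁴ = 0.02146.
F_GX8784/F_GX9585 = (L_GX8784/L_GX9585)/(d_GX8784/d_GX9585)² = 0.02146/(16.0)² = 8.382×10^-5.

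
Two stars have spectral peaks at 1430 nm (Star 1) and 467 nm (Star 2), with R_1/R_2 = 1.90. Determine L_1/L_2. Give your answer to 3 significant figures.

0.0411

Wien's law gives T ∝ 1/λ_max, so T_1/T_2 = λ_2/λ_1 = 467/1430 = 0.3266.
Then L ∝ R²T⁴ gives L_1/L_2 = (1.90)² × (0.3266)⁴ = 3.610 × 0.01137 = 0.04106.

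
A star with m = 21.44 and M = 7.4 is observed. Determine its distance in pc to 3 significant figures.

m − M = 5 log₁₀(d/10 pc)
21.44 − (7.4) = 14.04 = 5 log₁₀(d/10)
d = 10 × 10^(14.04/5) = 10 × 10^2.808 = 6427 pc.

6.43×10^3 pc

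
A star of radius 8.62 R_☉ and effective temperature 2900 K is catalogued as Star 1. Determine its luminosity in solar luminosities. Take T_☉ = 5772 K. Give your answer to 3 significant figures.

4.73 solar luminosities

L/L_☉ = (R/R_☉)² (T/T_☉)⁴ = (8.62)² × (2900/5772)⁴
       = 74.30 × (0.5024)⁴ = 74.30 × 0.06372 = 4.735.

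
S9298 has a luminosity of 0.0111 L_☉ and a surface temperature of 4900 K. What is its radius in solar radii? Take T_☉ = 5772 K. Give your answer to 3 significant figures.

R/R_☉ = √(L/L_☉) / (T/T_☉)² = √(0.0111) / (0.8489)²
       = 0.1054 / 0.7207 = 0.1462.

0.146 solar radii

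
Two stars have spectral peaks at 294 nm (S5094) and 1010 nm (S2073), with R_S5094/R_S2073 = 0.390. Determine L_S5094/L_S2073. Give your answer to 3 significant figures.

21.2

Wien's law gives T ∝ 1/λ_max, so T_S5094/T_S2073 = λ_S2073/λ_S5094 = 1010/294 = 3.435.
Then L ∝ R²T⁴ gives L_S5094/L_S2073 = (0.390)² × (3.435)⁴ = 0.1521 × 139.3 = 21.18.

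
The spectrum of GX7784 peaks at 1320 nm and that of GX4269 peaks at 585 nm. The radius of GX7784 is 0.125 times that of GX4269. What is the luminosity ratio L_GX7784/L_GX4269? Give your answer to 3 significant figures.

Wien's law gives T ∝ 1/λ_max, so T_GX7784/T_GX4269 = λ_GX4269/λ_GX7784 = 585/1320 = 0.4432.
Then L ∝ R²T⁴ gives L_GX7784/L_GX4269 = (0.125)² × (0.4432)⁴ = 0.01562 × 0.03858 = 6.028×10^-4.

6.03×10^-4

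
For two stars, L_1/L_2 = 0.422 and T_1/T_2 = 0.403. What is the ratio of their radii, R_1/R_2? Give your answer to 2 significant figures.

4.0

L ∝ R²T⁴ gives R ∝ √L / T², so
R_1/R_2 = √(0.422) / (0.403)² = 0.6496 / 0.1624 = 4.000.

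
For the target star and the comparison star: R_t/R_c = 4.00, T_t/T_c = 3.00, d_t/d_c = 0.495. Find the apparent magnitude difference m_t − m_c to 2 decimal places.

-9.31

L_t/L_c = (4.00)²(3.00)⁴ = 1296.
F_t/F_c = (L_t/L_c)/(d_t/d_c)² = 1296/0.2450 = 5289.
m_t − m_c = −2.5 log₁₀(5289) = -9.31.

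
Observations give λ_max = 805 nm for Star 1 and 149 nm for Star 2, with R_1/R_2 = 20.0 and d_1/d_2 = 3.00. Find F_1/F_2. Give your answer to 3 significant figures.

0.0522

Wien's law: T_1/T_2 = λ_2/λ_1 = 149/805 = 0.1851.
L_1/L_2 = (R_1/R_2)²(T_1/T_2)⁴ = (20.0)²(0.1851)⁴ = 0.4695.
F_1/F_2 = (L_1/L_2)/(d_1/d_2)² = 0.4695/(3.00)² = 0.05216.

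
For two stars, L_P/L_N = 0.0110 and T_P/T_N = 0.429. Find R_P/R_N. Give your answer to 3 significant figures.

L ∝ R²T⁴ gives R ∝ √L / T², so
R_P/R_N = √(0.0110) / (0.429)² = 0.1049 / 0.1840 = 0.5699.

0.570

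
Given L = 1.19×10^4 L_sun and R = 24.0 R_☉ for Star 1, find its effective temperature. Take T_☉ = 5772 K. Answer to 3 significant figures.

T/T_☉ = (L/L_☉)^(1/4) / (R/R_☉)^(1/2)
T = 5772 × (1.19×10^4)^(1/4) / √(24.0) = 5772 × 10.44 / 4.899 = 1.231×10^4 K.

1.23×10^4 K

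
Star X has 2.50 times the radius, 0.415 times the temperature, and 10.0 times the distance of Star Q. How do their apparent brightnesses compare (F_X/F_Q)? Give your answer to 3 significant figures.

0.00185

L_X/L_Q = (R_X/R_Q)²(T_X/T_Q)⁴ = (2.50)² × (0.415)⁴ = 0.1854.
F_X/F_Q = (L_X/L_Q)/(d_X/d_Q)² = 0.1854 / (10.0)² = 0.001854.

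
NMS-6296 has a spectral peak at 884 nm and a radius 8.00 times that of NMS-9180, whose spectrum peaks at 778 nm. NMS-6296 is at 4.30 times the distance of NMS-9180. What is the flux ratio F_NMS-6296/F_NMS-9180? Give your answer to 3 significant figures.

Wien's law: T_NMS-6296/T_NMS-9180 = λ_NMS-9180/λ_NMS-6296 = 778/884 = 0.8801.
L_NMS-6296/L_NMS-9180 = (R_NMS-6296/R_NMS-9180)²(T_NMS-6296/T_NMS-9180)⁴ = (8.00)²(0.8801)⁴ = 38.40.
F_NMS-6296/F_NMS-9180 = (L_NMS-6296/L_NMS-9180)/(d_NMS-6296/d_NMS-9180)² = 38.40/(4.30)² = 2.077.

2.08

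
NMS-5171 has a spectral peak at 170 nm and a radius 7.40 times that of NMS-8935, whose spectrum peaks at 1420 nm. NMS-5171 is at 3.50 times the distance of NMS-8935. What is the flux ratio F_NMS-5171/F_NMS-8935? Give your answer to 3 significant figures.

2.18×10^4

Wien's law: T_NMS-5171/T_NMS-8935 = λ_NMS-8935/λ_NMS-5171 = 1420/170 = 8.353.
L_NMS-5171/L_NMS-8935 = (R_NMS-5171/R_NMS-8935)²(T_NMS-5171/T_NMS-8935)⁴ = (7.40)²(8.353)⁴ = 2.666×10^5.
F_NMS-5171/F_NMS-8935 = (L_NMS-5171/L_NMS-8935)/(d_NMS-5171/d_NMS-8935)² = 2.666×10^5/(3.50)² = 2.176×10^4.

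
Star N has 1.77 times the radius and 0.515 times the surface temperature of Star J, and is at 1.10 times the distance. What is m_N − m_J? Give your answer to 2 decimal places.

L_N/L_J = (1.77)²(0.515)⁴ = 0.2204.
F_N/F_J = (L_N/L_J)/(d_N/d_J)² = 0.2204/1.210 = 0.1821.
m_N − m_J = −2.5 log₁₀(0.1821) = 1.85.

1.85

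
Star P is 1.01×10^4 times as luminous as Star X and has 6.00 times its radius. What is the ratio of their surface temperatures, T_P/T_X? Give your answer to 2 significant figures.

L ∝ R²T⁴ gives T ∝ (L/R²)^(1/4), so
T_P/T_X = (1.01×10^4 / 6.00²)^(1/4) = (280.6)^(1/4) = 4.093.

4.1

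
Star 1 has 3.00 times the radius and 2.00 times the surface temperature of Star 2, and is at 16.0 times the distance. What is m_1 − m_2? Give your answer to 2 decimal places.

0.62

L_1/L_2 = (3.00)²(2.00)⁴ = 144.0.
F_1/F_2 = (L_1/L_2)/(d_1/d_2)² = 144.0/256.0 = 0.5625.
m_1 − m_2 = −2.5 log₁₀(0.5625) = 0.62.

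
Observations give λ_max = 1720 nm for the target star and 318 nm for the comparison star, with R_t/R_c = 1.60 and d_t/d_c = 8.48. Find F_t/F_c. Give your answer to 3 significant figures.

Wien's law: T_t/T_c = λ_c/λ_t = 318/1720 = 0.1849.
L_t/L_c = (R_t/R_c)²(T_t/T_c)⁴ = (1.60)²(0.1849)⁴ = 0.002991.
F_t/F_c = (L_t/L_c)/(d_t/d_c)² = 0.002991/(8.48)² = 4.160×10^-5.

4.16×10^-5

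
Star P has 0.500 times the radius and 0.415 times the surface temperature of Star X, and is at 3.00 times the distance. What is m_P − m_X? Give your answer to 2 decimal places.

L_P/L_X = (0.500)²(0.415)⁴ = 0.007415.
F_P/F_X = (L_P/L_X)/(d_P/d_X)² = 0.007415/9.000 = 8.239×10^-4.
m_P − m_X = −2.5 log₁₀(8.239×10^-4) = 7.71.

7.71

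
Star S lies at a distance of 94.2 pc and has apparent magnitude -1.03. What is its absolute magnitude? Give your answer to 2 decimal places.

-5.90

M = m − 5 log₁₀(d/10 pc) = -1.03 − 5 log₁₀(94.2/10)
  = -1.03 − 5 × 0.974 = -1.03 − 4.87 = -5.90.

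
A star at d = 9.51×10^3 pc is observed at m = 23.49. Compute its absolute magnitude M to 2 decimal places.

M = m − 5 log₁₀(d/10 pc) = 23.49 − 5 log₁₀(9.51×10^3/10)
  = 23.49 − 5 × 2.978 = 23.49 − 14.89 = 8.60.

8.60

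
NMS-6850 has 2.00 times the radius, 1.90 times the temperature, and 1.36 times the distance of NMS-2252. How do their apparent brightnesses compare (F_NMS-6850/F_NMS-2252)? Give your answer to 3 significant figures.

L_NMS-6850/L_NMS-2252 = (R_NMS-6850/R_NMS-2252)²(T_NMS-6850/T_NMS-2252)⁴ = (2.00)² × (1.90)⁴ = 52.13.
F_NMS-6850/F_NMS-2252 = (L_NMS-6850/L_NMS-2252)/(d_NMS-6850/d_NMS-2252)² = 52.13 / (1.36)² = 28.18.

28.2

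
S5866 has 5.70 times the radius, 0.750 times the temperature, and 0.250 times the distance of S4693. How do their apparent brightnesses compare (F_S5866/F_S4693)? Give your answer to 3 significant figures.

L_S5866/L_S4693 = (R_S5866/R_S4693)²(T_S5866/T_S4693)⁴ = (5.70)² × (0.750)⁴ = 10.28.
F_S5866/F_S4693 = (L_S5866/L_S4693)/(d_S5866/d_S4693)² = 10.28 / (0.250)² = 164.5.

164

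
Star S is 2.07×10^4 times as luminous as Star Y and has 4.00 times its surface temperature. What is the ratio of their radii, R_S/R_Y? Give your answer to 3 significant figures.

8.99

L ∝ R²T⁴ gives R ∝ √L / T², so
R_S/R_Y = √(2.07×10^4) / (4.00)² = 143.9 / 16.00 = 8.992.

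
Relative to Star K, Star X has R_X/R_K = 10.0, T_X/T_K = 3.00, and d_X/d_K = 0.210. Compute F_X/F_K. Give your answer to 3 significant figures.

1.84×10^5

L_X/L_K = (R_X/R_K)²(T_X/T_K)⁴ = (10.0)² × (3.00)⁴ = 8100.
F_X/F_K = (L_X/L_K)/(d_X/d_K)² = 8100 / (0.210)² = 1.837×10^5.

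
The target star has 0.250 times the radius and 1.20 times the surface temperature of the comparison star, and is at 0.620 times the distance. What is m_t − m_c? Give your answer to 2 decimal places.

L_t/L_c = (0.250)²(1.20)⁴ = 0.1296.
F_t/F_c = (L_t/L_c)/(d_t/d_c)² = 0.1296/0.3844 = 0.3371.
m_t − m_c = −2.5 log₁₀(0.3371) = 1.18.

1.18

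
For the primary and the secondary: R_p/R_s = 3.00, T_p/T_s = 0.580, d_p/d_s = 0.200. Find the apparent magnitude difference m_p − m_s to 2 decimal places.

-3.51

L_p/L_s = (3.00)²(0.580)⁴ = 1.018.
F_p/F_s = (L_p/L_s)/(d_p/d_s)² = 1.018/0.04000 = 25.46.
m_p − m_s = −2.5 log₁₀(25.46) = -3.51.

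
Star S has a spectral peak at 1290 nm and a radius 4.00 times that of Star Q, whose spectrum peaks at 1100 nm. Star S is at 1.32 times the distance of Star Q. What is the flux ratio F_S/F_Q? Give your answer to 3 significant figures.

4.85

Wien's law: T_S/T_Q = λ_Q/λ_S = 1100/1290 = 0.8527.
L_S/L_Q = (R_S/R_Q)²(T_S/T_Q)⁴ = (4.00)²(0.8527)⁴ = 8.459.
F_S/F_Q = (L_S/L_Q)/(d_S/d_Q)² = 8.459/(1.32)² = 4.855.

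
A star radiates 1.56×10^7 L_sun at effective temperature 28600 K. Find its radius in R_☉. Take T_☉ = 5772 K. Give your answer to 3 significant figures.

161 R_☉

R/R_☉ = √(L/L_☉) / (T/T_☉)² = √(1.56×10^7) / (4.955)²
       = 3950 / 24.55 = 160.9.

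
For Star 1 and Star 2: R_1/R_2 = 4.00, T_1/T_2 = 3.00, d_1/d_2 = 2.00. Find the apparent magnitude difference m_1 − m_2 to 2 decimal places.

-6.28

L_1/L_2 = (4.00)²(3.00)⁴ = 1296.
F_1/F_2 = (L_1/L_2)/(d_1/d_2)² = 1296/4.000 = 324.0.
m_1 − m_2 = −2.5 log₁₀(324.0) = -6.28.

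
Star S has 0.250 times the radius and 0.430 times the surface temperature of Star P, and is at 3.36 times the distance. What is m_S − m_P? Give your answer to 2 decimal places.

9.31

L_S/L_P = (0.250)²(0.430)⁴ = 0.002137.
F_S/F_P = (L_S/L_P)/(d_S/d_P)² = 0.002137/11.29 = 1.893×10^-4.
m_S − m_P = −2.5 log₁₀(1.893×10^-4) = 9.31.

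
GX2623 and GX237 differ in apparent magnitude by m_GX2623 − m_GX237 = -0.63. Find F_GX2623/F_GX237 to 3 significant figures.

F_GX2623/F_GX237 = 10^(−(m_GX2623 − m_GX237)/2.5) = 10^(0.63/2.5) = 10^0.252 = 1.786.

1.79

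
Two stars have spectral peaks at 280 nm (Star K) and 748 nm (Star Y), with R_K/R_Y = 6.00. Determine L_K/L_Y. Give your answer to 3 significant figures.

Wien's law gives T ∝ 1/λ_max, so T_K/T_Y = λ_Y/λ_K = 748/280 = 2.671.
Then L ∝ R²T⁴ gives L_K/L_Y = (6.00)² × (2.671)⁴ = 36.00 × 50.93 = 1833.

1.83×10^3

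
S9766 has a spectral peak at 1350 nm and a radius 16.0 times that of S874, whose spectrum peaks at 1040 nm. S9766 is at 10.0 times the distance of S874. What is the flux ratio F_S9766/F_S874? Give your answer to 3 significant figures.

Wien's law: T_S9766/T_S874 = λ_S874/λ_S9766 = 1040/1350 = 0.7704.
L_S9766/L_S874 = (R_S9766/R_S874)²(T_S9766/T_S874)⁴ = (16.0)²(0.7704)⁴ = 90.17.
F_S9766/F_S874 = (L_S9766/L_S874)/(d_S9766/d_S874)² = 90.17/(10.0)² = 0.9017.

0.902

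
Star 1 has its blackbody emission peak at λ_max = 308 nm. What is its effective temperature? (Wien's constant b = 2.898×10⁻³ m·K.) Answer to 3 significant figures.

T = b/λ_max = 2.898×10⁻³ / (308×10⁻⁹) = 9409 K.

9.41×10^3 K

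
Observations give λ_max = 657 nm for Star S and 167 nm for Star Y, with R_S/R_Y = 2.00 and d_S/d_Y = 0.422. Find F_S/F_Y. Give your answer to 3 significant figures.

0.0938

Wien's law: T_S/T_Y = λ_Y/λ_S = 167/657 = 0.2542.
L_S/L_Y = (R_S/R_Y)²(T_S/T_Y)⁴ = (2.00)²(0.2542)⁴ = 0.01670.
F_S/F_Y = (L_S/L_Y)/(d_S/d_Y)² = 0.01670/(0.422)² = 0.09376.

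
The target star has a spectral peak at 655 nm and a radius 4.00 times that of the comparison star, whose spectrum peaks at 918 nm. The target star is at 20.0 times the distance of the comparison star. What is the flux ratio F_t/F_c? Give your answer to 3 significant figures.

Wien's law: T_t/T_c = λ_c/λ_t = 918/655 = 1.402.
L_t/L_c = (R_t/R_c)²(T_t/T_c)⁴ = (4.00)²(1.402)⁴ = 61.73.
F_t/F_c = (L_t/L_c)/(d_t/d_c)² = 61.73/(20.0)² = 0.1543.

0.154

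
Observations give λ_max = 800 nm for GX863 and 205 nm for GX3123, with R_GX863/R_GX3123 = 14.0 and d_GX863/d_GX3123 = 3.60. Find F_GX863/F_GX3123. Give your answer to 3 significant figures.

0.0652

Wien's law: T_GX863/T_GX3123 = λ_GX3123/λ_GX863 = 205/800 = 0.2562.
L_GX863/L_GX3123 = (R_GX863/R_GX3123)²(T_GX863/T_GX3123)⁴ = (14.0)²(0.2562)⁴ = 0.8451.
F_GX863/F_GX3123 = (L_GX863/L_GX3123)/(d_GX863/d_GX3123)² = 0.8451/(3.60)² = 0.06521.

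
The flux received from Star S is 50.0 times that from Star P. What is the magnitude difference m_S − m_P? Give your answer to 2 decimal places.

m_S − m_P = −2.5 log₁₀(F_S/F_P) = −2.5 log₁₀(50.0) = −2.5 × (1.699) = -4.247.

-4.25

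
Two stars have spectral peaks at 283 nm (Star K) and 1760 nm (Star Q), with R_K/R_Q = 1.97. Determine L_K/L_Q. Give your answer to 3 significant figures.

5.81×10^3

Wien's law gives T ∝ 1/λ_max, so T_K/T_Q = λ_Q/λ_K = 1760/283 = 6.219.
Then L ∝ R²T⁴ gives L_K/L_Q = (1.97)² × (6.219)⁴ = 3.881 × 1496 = 5805.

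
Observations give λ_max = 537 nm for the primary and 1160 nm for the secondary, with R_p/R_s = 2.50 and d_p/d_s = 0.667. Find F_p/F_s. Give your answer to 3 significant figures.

306

Wien's law: T_p/T_s = λ_s/λ_p = 1160/537 = 2.160.
L_p/L_s = (R_p/R_s)²(T_p/T_s)⁴ = (2.50)²(2.160)⁴ = 136.1.
F_p/F_s = (L_p/L_s)/(d_p/d_s)² = 136.1/(0.667)² = 305.9.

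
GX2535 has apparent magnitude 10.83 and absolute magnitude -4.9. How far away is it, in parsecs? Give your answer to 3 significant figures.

1.40×10^4 pc

m − M = 5 log₁₀(d/10 pc)
10.83 − (-4.9) = 15.73 = 5 log₁₀(d/10)
d = 10 × 10^(15.73/5) = 10 × 10^3.146 = 1.400×10^4 pc.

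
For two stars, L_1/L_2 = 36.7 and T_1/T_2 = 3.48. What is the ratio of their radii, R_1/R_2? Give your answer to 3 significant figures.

0.500

L ∝ R²T⁴ gives R ∝ √L / T², so
R_1/R_2 = √(36.7) / (3.48)² = 6.058 / 12.11 = 0.5002.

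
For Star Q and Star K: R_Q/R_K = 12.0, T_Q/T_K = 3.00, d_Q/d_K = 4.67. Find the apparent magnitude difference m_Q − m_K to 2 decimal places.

L_Q/L_K = (12.0)²(3.00)⁴ = 1.166×10^4.
F_Q/F_K = (L_Q/L_K)/(d_Q/d_K)² = 1.166×10^4/21.81 = 534.8.
m_Q − m_K = −2.5 log₁₀(534.8) = -6.82.

-6.82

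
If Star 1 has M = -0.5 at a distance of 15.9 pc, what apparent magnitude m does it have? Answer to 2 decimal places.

m = M + 5 log₁₀(d/10 pc) = -0.5 + 5 log₁₀(15.9/10)
  = -0.5 + 5 × 0.201 = -0.5 + 1.01 = 0.51.

0.51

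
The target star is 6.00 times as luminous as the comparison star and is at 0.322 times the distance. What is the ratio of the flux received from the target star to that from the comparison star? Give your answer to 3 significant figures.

F = L/(4πd²), so F_t/F_c = (L_t/L_c) / (d_t/d_c)²
= 6.00 / (0.322)² = 6.00 / 0.1037 = 57.87.

57.9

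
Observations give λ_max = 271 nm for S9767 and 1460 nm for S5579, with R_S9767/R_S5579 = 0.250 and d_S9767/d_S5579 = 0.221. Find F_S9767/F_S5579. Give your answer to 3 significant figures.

1.08×10^3

Wien's law: T_S9767/T_S5579 = λ_S5579/λ_S9767 = 1460/271 = 5.387.
L_S9767/L_S5579 = (R_S9767/R_S5579)²(T_S9767/T_S5579)⁴ = (0.250)²(5.387)⁴ = 52.65.
F_S9767/F_S5579 = (L_S9767/L_S5579)/(d_S9767/d_S5579)² = 52.65/(0.221)² = 1078.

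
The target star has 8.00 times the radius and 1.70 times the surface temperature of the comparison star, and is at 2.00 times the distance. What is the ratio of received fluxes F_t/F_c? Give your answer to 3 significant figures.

134

L_t/L_c = (R_t/R_c)²(T_t/T_c)⁴ = (8.00)² × (1.70)⁴ = 534.5.
F_t/F_c = (L_t/L_c)/(d_t/d_c)² = 534.5 / (2.00)² = 133.6.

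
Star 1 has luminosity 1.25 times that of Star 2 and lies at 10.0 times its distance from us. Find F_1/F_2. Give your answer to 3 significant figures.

F = L/(4πd²), so F_1/F_2 = (L_1/L_2) / (d_1/d_2)²
= 1.25 / (10.0)² = 1.25 / 100.0 = 0.01250.

0.0125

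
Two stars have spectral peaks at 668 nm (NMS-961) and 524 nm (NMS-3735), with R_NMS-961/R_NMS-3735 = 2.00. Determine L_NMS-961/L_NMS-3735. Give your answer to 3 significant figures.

1.51

Wien's law gives T ∝ 1/λ_max, so T_NMS-961/T_NMS-3735 = λ_NMS-3735/λ_NMS-961 = 524/668 = 0.7844.
Then L ∝ R²T⁴ gives L_NMS-961/L_NMS-3735 = (2.00)² × (0.7844)⁴ = 4.000 × 0.3786 = 1.515.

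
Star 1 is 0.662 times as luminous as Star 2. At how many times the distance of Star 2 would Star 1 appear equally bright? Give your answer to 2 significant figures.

0.81

Equal flux requires L_1/d_1² = L_2/d_2², so d_1/d_2 = √(L_1/L_2)
= √(0.662) = 0.8136.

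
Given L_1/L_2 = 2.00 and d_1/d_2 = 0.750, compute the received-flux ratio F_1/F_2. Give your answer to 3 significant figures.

F = L/(4πd²), so F_1/F_2 = (L_1/L_2) / (d_1/d_2)²
= 2.00 / (0.750)² = 2.00 / 0.5625 = 3.556.

3.56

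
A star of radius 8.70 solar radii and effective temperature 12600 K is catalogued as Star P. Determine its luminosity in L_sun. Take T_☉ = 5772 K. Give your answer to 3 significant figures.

L/L_☉ = (R/R_☉)² (T/T_☉)⁴ = (8.70)² × (12600/5772)⁴
       = 75.69 × (2.183)⁴ = 75.69 × 22.71 = 1719.

1.72×10^3 L_sun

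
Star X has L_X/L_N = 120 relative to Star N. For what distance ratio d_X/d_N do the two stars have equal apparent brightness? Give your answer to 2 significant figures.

Equal flux requires L_X/d_X² = L_N/d_N², so d_X/d_N = √(L_X/L_N)
= √(120) = 10.95.

11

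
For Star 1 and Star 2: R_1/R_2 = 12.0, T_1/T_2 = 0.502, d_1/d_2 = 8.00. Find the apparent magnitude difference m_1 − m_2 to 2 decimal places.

L_1/L_2 = (12.0)²(0.502)⁴ = 9.145.
F_1/F_2 = (L_1/L_2)/(d_1/d_2)² = 9.145/64.00 = 0.1429.
m_1 − m_2 = −2.5 log₁₀(0.1429) = 2.11.

2.11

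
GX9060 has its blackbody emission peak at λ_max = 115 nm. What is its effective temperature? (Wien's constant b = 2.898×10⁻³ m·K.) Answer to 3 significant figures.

T = b/λ_max = 2.898×10⁻³ / (115×10⁻⁹) = 2.520×10^4 K.

2.52×10^4 K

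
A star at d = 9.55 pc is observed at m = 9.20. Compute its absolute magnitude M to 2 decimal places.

9.30

M = m − 5 log₁₀(d/10 pc) = 9.20 − 5 log₁₀(9.55/10)
  = 9.20 − 5 × -0.020 = 9.20 − -0.10 = 9.30.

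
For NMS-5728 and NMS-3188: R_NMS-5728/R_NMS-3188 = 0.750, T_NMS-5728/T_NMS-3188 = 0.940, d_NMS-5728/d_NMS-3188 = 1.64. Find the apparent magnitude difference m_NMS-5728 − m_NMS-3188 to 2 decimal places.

L_NMS-5728/L_NMS-3188 = (0.750)²(0.940)⁴ = 0.4392.
F_NMS-5728/F_NMS-3188 = (L_NMS-5728/L_NMS-3188)/(d_NMS-5728/d_NMS-3188)² = 0.4392/2.690 = 0.1633.
m_NMS-5728 − m_NMS-3188 = −2.5 log₁₀(0.1633) = 1.97.

1.97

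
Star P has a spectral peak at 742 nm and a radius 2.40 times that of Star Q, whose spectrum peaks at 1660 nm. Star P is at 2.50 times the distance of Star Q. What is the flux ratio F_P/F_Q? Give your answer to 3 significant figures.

Wien's law: T_P/T_Q = λ_Q/λ_P = 1660/742 = 2.237.
L_P/L_Q = (R_P/R_Q)²(T_P/T_Q)⁴ = (2.40)²(2.237)⁴ = 144.3.
F_P/F_Q = (L_P/L_Q)/(d_P/d_Q)² = 144.3/(2.50)² = 23.09.

23.1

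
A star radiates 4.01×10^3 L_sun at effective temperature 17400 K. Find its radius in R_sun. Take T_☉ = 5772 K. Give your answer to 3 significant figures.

R/R_☉ = √(L/L_☉) / (T/T_☉)² = √(4.01×10^3) / (3.015)²
       = 63.32 / 9.088 = 6.968.

6.97 R_sun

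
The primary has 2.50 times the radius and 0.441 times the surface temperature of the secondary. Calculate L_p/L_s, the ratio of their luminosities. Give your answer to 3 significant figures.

From the Stefan–Boltzmann law, L ∝ R²T⁴, so
L_p/L_s = (R_p/R_s)² (T_p/T_s)⁴ = (2.50)² × (0.441)⁴ = 6.250 × 0.03782 = 0.2364.

0.236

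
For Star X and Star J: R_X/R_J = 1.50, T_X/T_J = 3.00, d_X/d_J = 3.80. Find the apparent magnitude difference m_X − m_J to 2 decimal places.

-2.75

L_X/L_J = (1.50)²(3.00)⁴ = 182.2.
F_X/F_J = (L_X/L_J)/(d_X/d_J)² = 182.2/14.44 = 12.62.
m_X − m_J = −2.5 log₁₀(12.62) = -2.75.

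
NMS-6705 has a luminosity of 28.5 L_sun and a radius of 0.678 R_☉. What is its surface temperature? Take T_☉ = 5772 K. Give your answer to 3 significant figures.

1.62×10^4 K

T/T_☉ = (L/L_☉)^(1/4) / (R/R_☉)^(1/2)
T = 5772 × (28.5)^(1/4) / √(0.678) = 5772 × 2.311 / 0.8234 = 1.620×10^4 K.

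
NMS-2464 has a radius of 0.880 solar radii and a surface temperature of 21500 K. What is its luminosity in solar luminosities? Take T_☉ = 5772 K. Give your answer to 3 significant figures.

149 solar luminosities

L/L_☉ = (R/R_☉)² (T/T_☉)⁴ = (0.880)² × (21500/5772)⁴
       = 0.7744 × (3.725)⁴ = 0.7744 × 192.5 = 149.1.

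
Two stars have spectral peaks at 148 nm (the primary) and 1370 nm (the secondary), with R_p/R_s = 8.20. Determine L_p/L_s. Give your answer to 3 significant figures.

Wien's law gives T ∝ 1/λ_max, so T_p/T_s = λ_s/λ_p = 1370/148 = 9.257.
Then L ∝ R²T⁴ gives L_p/L_s = (8.20)² × (9.257)⁴ = 67.24 × 7342 = 4.937×10^5.

4.94×10^5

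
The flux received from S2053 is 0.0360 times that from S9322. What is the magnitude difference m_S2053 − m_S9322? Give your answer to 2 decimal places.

m_S2053 − m_S9322 = −2.5 log₁₀(F_S2053/F_S9322) = −2.5 log₁₀(0.0360) = −2.5 × (-1.444) = 3.609.

3.61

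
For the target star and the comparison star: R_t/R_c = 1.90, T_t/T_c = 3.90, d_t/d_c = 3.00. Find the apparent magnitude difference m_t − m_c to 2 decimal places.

-4.92

L_t/L_c = (1.90)²(3.90)⁴ = 835.2.
F_t/F_c = (L_t/L_c)/(d_t/d_c)² = 835.2/9.000 = 92.79.
m_t − m_c = −2.5 log₁₀(92.79) = -4.92.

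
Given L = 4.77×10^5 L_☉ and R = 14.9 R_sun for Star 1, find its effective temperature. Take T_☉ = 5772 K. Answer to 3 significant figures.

T/T_☉ = (L/L_☉)^(1/4) / (R/R_☉)^(1/2)
T = 5772 × (4.77×10^5)^(1/4) / √(14.9) = 5772 × 26.28 / 3.860 = 3.930×10^4 K.

3.93×10^4 K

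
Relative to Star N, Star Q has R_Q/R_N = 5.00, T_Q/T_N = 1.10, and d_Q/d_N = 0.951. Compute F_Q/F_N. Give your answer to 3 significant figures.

40.5

L_Q/L_N = (R_Q/R_N)²(T_Q/T_N)⁴ = (5.00)² × (1.10)⁴ = 36.60.
F_Q/F_N = (L_Q/L_N)/(d_Q/d_N)² = 36.60 / (0.951)² = 40.47.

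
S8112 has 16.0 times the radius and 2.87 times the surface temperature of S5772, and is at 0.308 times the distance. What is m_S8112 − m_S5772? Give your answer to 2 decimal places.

L_S8112/L_S5772 = (16.0)²(2.87)⁴ = 1.737×10^4.
F_S8112/F_S5772 = (L_S8112/L_S5772)/(d_S8112/d_S5772)² = 1.737×10^4/0.09486 = 1.831×10^5.
m_S8112 − m_S5772 = −2.5 log₁₀(1.831×10^5) = -13.16.

-13.16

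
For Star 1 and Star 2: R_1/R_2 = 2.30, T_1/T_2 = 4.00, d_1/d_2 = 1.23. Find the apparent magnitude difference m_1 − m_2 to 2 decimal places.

-7.38

L_1/L_2 = (2.30)²(4.00)⁴ = 1354.
F_1/F_2 = (L_1/L_2)/(d_1/d_2)² = 1354/1.513 = 895.1.
m_1 − m_2 = −2.5 log₁₀(895.1) = -7.38.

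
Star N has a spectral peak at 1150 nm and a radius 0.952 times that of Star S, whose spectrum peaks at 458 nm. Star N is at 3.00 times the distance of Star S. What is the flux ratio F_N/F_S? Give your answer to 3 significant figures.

0.00253

Wien's law: T_N/T_S = λ_S/λ_N = 458/1150 = 0.3983.
L_N/L_S = (R_N/R_S)²(T_N/T_S)⁴ = (0.952)²(0.3983)⁴ = 0.02280.
F_N/F_S = (L_N/L_S)/(d_N/d_S)² = 0.02280/(3.00)² = 0.002533.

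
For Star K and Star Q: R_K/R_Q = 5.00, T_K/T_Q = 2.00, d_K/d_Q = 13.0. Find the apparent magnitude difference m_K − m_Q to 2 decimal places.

L_K/L_Q = (5.00)²(2.00)⁴ = 400.0.
F_K/F_Q = (L_K/L_Q)/(d_K/d_Q)² = 400.0/169.0 = 2.367.
m_K − m_Q = −2.5 log₁₀(2.367) = -0.94.

-0.94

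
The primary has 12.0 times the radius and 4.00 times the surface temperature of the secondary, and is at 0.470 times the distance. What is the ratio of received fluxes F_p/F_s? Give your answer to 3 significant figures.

L_p/L_s = (R_p/R_s)²(T_p/T_s)⁴ = (12.0)² × (4.00)⁴ = 3.686×10^4.
F_p/F_s = (L_p/L_s)/(d_p/d_s)² = 3.686×10^4 / (0.470)² = 1.669×10^5.

1.67×10^5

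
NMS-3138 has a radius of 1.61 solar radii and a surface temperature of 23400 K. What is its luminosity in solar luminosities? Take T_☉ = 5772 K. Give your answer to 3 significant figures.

L/L_☉ = (R/R_☉)² (T/T_☉)⁴ = (1.61)² × (23400/5772)⁴
       = 2.592 × (4.054)⁴ = 2.592 × 270.1 = 700.2.

700 solar luminosities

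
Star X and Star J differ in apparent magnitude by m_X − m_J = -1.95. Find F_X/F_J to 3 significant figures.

F_X/F_J = 10^(−(m_X − m_J)/2.5) = 10^(1.95/2.5) = 10^0.780 = 6.026.

6.03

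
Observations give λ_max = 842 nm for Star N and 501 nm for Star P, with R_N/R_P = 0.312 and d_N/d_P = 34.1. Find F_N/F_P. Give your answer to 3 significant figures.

1.05×10^-5

Wien's law: T_N/T_P = λ_P/λ_N = 501/842 = 0.5950.
L_N/L_P = (R_N/R_P)²(T_N/T_P)⁴ = (0.312)²(0.5950)⁴ = 0.01220.
F_N/F_P = (L_N/L_P)/(d_N/d_P)² = 0.01220/(34.1)² = 1.049×10^-5.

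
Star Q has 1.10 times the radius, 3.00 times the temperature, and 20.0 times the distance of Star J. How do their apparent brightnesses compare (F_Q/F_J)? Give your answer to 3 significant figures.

0.245

L_Q/L_J = (R_Q/R_J)²(T_Q/T_J)⁴ = (1.10)² × (3.00)⁴ = 98.01.
F_Q/F_J = (L_Q/L_J)/(d_Q/d_J)² = 98.01 / (20.0)² = 0.2450.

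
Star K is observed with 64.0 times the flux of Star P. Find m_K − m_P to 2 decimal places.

m_K − m_P = −2.5 log₁₀(F_K/F_P) = −2.5 log₁₀(64.0) = −2.5 × (1.806) = -4.515.

-4.52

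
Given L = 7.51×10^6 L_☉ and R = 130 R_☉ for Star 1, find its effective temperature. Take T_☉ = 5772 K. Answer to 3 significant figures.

2.65×10^4 K

T/T_☉ = (L/L_☉)^(1/4) / (R/R_☉)^(1/2)
T = 5772 × (7.51×10^6)^(1/4) / √(130) = 5772 × 52.35 / 11.40 = 2.650×10^4 K.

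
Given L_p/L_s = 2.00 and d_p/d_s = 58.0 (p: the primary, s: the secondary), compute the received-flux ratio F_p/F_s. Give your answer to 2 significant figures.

F = L/(4πd²), so F_p/F_s = (L_p/L_s) / (d_p/d_s)²
= 2.00 / (58.0)² = 2.00 / 3364 = 5.945×10^-4.

5.9×10^-4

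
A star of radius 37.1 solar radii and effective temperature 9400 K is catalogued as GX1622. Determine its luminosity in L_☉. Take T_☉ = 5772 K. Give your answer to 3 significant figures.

9.68×10^3 L_☉

L/L_☉ = (R/R_☉)² (T/T_☉)⁴ = (37.1)² × (9400/5772)⁴
       = 1376 × (1.629)⁴ = 1376 × 7.034 = 9682.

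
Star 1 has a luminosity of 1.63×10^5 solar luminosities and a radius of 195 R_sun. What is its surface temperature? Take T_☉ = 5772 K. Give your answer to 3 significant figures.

T/T_☉ = (L/L_☉)^(1/4) / (R/R_☉)^(1/2)
T = 5772 × (1.63×10^5)^(1/4) / √(195) = 5772 × 20.09 / 13.96 = 8305 K.

8.31×10^3 K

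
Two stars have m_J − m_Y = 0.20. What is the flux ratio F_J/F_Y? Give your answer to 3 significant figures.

F_J/F_Y = 10^(−(m_J − m_Y)/2.5) = 10^(-0.20/2.5) = 10^-0.080 = 0.8318.

0.832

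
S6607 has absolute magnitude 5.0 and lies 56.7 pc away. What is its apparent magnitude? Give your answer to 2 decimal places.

8.77

m = M + 5 log₁₀(d/10 pc) = 5.0 + 5 log₁₀(56.7/10)
  = 5.0 + 5 × 0.754 = 5.0 + 3.77 = 8.77.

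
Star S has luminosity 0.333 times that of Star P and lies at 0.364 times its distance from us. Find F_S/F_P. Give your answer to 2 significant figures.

F = L/(4πd²), so F_S/F_P = (L_S/L_P) / (d_S/d_P)²
= 0.333 / (0.364)² = 0.333 / 0.1325 = 2.513.

2.5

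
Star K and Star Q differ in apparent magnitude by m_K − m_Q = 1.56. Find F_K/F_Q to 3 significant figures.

F_K/F_Q = 10^(−(m_K − m_Q)/2.5) = 10^(-1.56/2.5) = 10^-0.624 = 0.2377.

0.238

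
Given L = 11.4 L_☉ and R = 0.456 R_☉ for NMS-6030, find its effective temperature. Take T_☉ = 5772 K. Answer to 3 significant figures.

1.57×10^4 K

T/T_☉ = (L/L_☉)^(1/4) / (R/R_☉)^(1/2)
T = 5772 × (11.4)^(1/4) / √(0.456) = 5772 × 1.837 / 0.6753 = 1.571×10^4 K.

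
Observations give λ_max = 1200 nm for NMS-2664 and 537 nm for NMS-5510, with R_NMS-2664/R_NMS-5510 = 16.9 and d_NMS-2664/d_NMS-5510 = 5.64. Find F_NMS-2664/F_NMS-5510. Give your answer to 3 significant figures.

0.360

Wien's law: T_NMS-2664/T_NMS-5510 = λ_NMS-5510/λ_NMS-2664 = 537/1200 = 0.4475.
L_NMS-2664/L_NMS-5510 = (R_NMS-2664/R_NMS-5510)²(T_NMS-2664/T_NMS-5510)⁴ = (16.9)²(0.4475)⁴ = 11.45.
F_NMS-2664/F_NMS-5510 = (L_NMS-2664/L_NMS-5510)/(d_NMS-2664/d_NMS-5510)² = 11.45/(5.64)² = 0.3601.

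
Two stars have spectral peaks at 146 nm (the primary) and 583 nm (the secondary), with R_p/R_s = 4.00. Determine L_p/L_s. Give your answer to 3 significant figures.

4.07×10^3

Wien's law gives T ∝ 1/λ_max, so T_p/T_s = λ_s/λ_p = 583/146 = 3.993.
Then L ∝ R²T⁴ gives L_p/L_s = (4.00)² × (3.993)⁴ = 16.00 × 254.3 = 4068.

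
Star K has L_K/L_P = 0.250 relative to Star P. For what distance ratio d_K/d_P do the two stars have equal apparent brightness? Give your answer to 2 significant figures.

0.50

Equal flux requires L_K/d_K² = L_P/d_P², so d_K/d_P = √(L_K/L_P)
= √(0.250) = 0.5000.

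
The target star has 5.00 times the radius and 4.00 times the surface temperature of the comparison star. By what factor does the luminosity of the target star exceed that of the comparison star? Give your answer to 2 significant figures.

6.4×10^3

From the Stefan–Boltzmann law, L ∝ R²T⁴, so
L_t/L_c = (R_t/R_c)² (T_t/T_c)⁴ = (5.00)² × (4.00)⁴ = 25.00 × 256.0 = 6400.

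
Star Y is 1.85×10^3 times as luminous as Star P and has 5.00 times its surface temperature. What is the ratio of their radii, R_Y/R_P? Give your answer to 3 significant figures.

L ∝ R²T⁴ gives R ∝ √L / T², so
R_Y/R_P = √(1.85×10^3) / (5.00)² = 43.01 / 25.00 = 1.720.

1.72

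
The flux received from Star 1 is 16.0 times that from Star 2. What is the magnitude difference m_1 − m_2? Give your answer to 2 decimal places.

m_1 − m_2 = −2.5 log₁₀(F_1/F_2) = −2.5 log₁₀(16.0) = −2.5 × (1.204) = -3.010.

-3.01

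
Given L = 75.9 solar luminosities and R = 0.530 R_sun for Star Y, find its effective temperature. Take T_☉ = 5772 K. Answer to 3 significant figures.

2.34×10^4 K

T/T_☉ = (L/L_☉)^(1/4) / (R/R_☉)^(1/2)
T = 5772 × (75.9)^(1/4) / √(0.530) = 5772 × 2.952 / 0.7280 = 2.340×10^4 K.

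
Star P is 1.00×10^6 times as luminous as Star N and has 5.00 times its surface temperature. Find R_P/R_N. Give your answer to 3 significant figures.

40.0

L ∝ R²T⁴ gives R ∝ √L / T², so
R_P/R_N = √(1.00×10^6) / (5.00)² = 1000 / 25.00 = 40.00.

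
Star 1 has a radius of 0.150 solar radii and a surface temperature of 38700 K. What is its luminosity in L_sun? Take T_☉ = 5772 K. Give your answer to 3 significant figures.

L/L_☉ = (R/R_☉)² (T/T_☉)⁴ = (0.150)² × (38700/5772)⁴
       = 0.02250 × (6.705)⁴ = 0.02250 × 2021 = 45.47.

45.5 L_sun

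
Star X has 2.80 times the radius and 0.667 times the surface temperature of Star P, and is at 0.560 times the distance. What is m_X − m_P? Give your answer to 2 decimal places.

-1.74

L_X/L_P = (2.80)²(0.667)⁴ = 1.552.
F_X/F_P = (L_X/L_P)/(d_X/d_P)² = 1.552/0.3136 = 4.948.
m_X − m_P = −2.5 log₁₀(4.948) = -1.74.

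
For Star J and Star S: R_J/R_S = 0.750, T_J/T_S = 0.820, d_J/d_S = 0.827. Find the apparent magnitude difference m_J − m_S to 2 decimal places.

L_J/L_S = (0.750)²(0.820)⁴ = 0.2543.
F_J/F_S = (L_J/L_S)/(d_J/d_S)² = 0.2543/0.6839 = 0.3718.
m_J − m_S = −2.5 log₁₀(0.3718) = 1.07.

1.07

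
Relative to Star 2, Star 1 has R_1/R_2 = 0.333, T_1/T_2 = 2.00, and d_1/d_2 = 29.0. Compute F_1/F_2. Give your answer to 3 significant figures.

L_1/L_2 = (R_1/R_2)²(T_1/T_2)⁴ = (0.333)² × (2.00)⁴ = 1.774.
F_1/F_2 = (L_1/L_2)/(d_1/d_2)² = 1.774 / (29.0)² = 0.002110.

0.00211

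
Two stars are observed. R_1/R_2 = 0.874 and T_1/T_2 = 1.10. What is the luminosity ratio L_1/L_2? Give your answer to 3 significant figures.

1.12

From the Stefan–Boltzmann law, L ∝ R²T⁴, so
L_1/L_2 = (R_1/R_2)² (T_1/T_2)⁴ = (0.874)² × (1.10)⁴ = 0.7639 × 1.464 = 1.118.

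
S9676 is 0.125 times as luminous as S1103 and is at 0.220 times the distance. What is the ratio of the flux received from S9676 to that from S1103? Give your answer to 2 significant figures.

2.6

F = L/(4πd²), so F_S9676/F_S1103 = (L_S9676/L_S1103) / (d_S9676/d_S1103)²
= 0.125 / (0.220)² = 0.125 / 0.04840 = 2.583.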